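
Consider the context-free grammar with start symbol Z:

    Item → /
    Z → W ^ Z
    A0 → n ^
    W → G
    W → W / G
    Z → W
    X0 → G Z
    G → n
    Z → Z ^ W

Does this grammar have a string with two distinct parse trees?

Witness: n ^ n

Derivation 1: Z ⇒ W ^ Z ⇒ G ^ Z ⇒ n ^ Z ⇒ n ^ W ⇒ n ^ G ⇒ n ^ n
Derivation 2: Z ⇒ Z ^ W ⇒ W ^ W ⇒ G ^ W ⇒ n ^ W ⇒ n ^ G ⇒ n ^ n

Two distinct leftmost derivations for the same string.

Ambiguous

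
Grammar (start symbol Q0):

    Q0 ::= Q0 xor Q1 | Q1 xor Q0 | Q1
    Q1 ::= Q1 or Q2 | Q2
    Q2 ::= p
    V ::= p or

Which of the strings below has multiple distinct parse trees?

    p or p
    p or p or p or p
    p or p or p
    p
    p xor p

p xor p

p or p: 1 tree
p or p or p or p: 1 tree
p or p or p: 1 tree
p: 1 tree
p xor p: 2 trees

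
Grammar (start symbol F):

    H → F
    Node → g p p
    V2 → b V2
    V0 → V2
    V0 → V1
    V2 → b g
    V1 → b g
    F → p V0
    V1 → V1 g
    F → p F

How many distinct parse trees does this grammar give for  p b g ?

2

Parse trees for p b g:
  [F p [V0 [V2 b g]]]
  [F p [V0 [V1 b g]]]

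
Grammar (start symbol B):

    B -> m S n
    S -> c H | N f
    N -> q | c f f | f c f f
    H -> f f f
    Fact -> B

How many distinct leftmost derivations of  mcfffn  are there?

2

Parse trees for mcfffn:
  [B m [S c [H f f f]] n]
  [B m [S [N c f f] f] n]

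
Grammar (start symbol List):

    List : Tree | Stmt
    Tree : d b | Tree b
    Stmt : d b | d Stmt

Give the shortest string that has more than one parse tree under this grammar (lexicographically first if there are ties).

length 2: d b has 2 parse trees

Two derivations of d b:
  List ⇒ Tree ⇒ d b
  List ⇒ Stmt ⇒ d b

d b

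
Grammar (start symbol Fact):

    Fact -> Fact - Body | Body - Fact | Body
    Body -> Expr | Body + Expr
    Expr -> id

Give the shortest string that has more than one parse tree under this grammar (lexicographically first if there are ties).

length 1: no string has ≥2 trees
length 3: id - id has 2 parse trees

Two derivations of id - id:
  Fact ⇒ Fact - Body ⇒ Body - Body ⇒ Expr - Body ⇒ id - Body ⇒ id - Expr ⇒ id - id
  Fact ⇒ Body - Fact ⇒ Expr - Fact ⇒ id - Fact ⇒ id - Body ⇒ id - Expr ⇒ id - id

id - id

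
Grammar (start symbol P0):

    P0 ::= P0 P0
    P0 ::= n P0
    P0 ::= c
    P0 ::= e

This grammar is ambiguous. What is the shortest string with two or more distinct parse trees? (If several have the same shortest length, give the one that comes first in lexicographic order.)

c c c

length 1: no string has ≥2 trees
length 2: no string has ≥2 trees
length 3: c c c has 2 parse trees

Two derivations of c c c:
  P0 ⇒ P0 P0 ⇒ P0 P0 P0 ⇒ c P0 P0 ⇒ c c P0 ⇒ c c c
  P0 ⇒ P0 P0 ⇒ c P0 ⇒ c P0 P0 ⇒ c c P0 ⇒ c c c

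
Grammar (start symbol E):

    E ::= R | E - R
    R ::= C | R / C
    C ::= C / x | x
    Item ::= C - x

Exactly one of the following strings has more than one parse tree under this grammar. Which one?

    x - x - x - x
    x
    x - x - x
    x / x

x - x - x - x: 1 tree
x: 1 tree
x - x - x: 1 tree
x / x: 2 trees

x / x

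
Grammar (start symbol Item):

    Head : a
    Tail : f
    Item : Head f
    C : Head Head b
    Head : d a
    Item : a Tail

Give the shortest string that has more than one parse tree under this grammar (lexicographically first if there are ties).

length 2: a f has 2 parse trees

Two derivations of a f:
  Item ⇒ Head f ⇒ a f
  Item ⇒ a Tail ⇒ a f

a f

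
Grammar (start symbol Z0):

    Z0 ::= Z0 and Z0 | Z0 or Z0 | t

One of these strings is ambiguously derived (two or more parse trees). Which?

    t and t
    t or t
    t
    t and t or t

t and t: 1 tree
t or t: 1 tree
t: 1 tree
t and t or t: 2 trees

t and t or t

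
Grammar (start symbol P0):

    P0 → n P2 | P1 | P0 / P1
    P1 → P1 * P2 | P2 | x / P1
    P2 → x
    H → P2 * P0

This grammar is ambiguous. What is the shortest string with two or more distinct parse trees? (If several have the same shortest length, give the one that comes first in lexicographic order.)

length 1: no string has ≥2 trees
length 2: no string has ≥2 trees
length 3: x / x has 2 parse trees

Two derivations of x / x:
  P0 ⇒ P1 ⇒ x / P1 ⇒ x / P2 ⇒ x / x
  P0 ⇒ P0 / P1 ⇒ P1 / P1 ⇒ P2 / P1 ⇒ x / P1 ⇒ x / P2 ⇒ x / x

x / x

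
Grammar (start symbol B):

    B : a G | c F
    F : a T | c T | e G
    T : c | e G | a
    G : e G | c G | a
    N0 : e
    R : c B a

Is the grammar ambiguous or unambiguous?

(N0, R are unreachable from B, so their rules don't affect L(B).) Restricted to the reachable nonterminals, every rule has the form A → t or A → t B, and no two rules for the same A share a first terminal. The grammar encodes a DFA — one run per string.

Unambiguous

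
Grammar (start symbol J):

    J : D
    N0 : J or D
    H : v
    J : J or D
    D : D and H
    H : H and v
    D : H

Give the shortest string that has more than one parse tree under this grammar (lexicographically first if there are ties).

length 1: no string has ≥2 trees
length 3: v and v has 2 parse trees

Two derivations of v and v:
  J ⇒ D ⇒ D and H ⇒ H and H ⇒ v and H ⇒ v and v
  J ⇒ D ⇒ H ⇒ H and v ⇒ v and v

v and v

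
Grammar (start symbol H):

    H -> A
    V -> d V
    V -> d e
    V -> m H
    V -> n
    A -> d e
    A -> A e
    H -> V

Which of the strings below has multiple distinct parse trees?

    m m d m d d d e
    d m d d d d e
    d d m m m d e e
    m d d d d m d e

m m d m d d d e: 1 tree
d m d d d d e: 1 tree
d d m m m d e e: 1 tree
m d d d d m d e: 2 trees

m d d d d m d e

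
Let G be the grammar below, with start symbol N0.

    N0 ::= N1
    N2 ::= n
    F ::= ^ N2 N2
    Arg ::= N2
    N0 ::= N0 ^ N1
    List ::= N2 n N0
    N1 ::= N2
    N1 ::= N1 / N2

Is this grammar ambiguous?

Unambiguous

Only N0, N1, N2 are reachable from N0; ignoring the rest: The grammar is stratified — N0 handles '^' (left-recursive), N1 handles '/', N2 atoms. Each operator has a fixed associativity and precedence level, so every string has one parse.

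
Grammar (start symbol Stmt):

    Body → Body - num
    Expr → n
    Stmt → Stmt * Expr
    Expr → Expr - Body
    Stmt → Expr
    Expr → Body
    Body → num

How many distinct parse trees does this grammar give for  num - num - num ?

Parse trees for num - num - num:
  [Stmt [Expr [Expr [Body num]] - [Body [Body num] - num]]]
  [Stmt [Expr [Expr [Expr [Body num]] - [Body num]] - [Body num]]]
  [Stmt [Expr [Expr [Body [Body num] - num]] - [Body num]]]
  [Stmt [Expr [Body [Body [Body num] - num] - num]]]

4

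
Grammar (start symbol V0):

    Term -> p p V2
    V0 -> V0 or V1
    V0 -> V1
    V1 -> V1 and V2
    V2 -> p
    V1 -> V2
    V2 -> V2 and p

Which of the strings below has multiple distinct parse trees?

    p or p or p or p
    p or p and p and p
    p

p or p and p and p

p or p or p or p: 1 tree
p or p and p and p: 4 trees
p: 1 tree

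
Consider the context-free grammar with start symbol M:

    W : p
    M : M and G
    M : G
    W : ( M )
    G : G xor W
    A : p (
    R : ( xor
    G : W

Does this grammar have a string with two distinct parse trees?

(R, A are unreachable from M, so their rules don't affect L(M).) The grammar is stratified — M handles 'and' (left-recursive), G handles 'xor', W atoms. Each operator has a fixed associativity and precedence level, so every string has one parse.

Unambiguous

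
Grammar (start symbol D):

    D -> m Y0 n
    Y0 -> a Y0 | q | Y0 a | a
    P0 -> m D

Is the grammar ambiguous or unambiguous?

Ambiguous

Witness: m a a n

Derivation 1: D ⇒ m Y0 n ⇒ m a Y0 n ⇒ m a a n
Derivation 2: D ⇒ m Y0 n ⇒ m Y0 a n ⇒ m a a n

Two distinct leftmost derivations for the same string.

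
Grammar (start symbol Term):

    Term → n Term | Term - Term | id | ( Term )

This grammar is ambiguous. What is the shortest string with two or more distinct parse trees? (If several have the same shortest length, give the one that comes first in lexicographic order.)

n id - id

length 1: no string has ≥2 trees
length 2: no string has ≥2 trees
length 3: no string has ≥2 trees
length 4: n id - id has 2 parse trees

Two derivations of n id - id:
  Term ⇒ n Term ⇒ n Term - Term ⇒ n id - Term ⇒ n id - id
  Term ⇒ Term - Term ⇒ n Term - Term ⇒ n id - Term ⇒ n id - id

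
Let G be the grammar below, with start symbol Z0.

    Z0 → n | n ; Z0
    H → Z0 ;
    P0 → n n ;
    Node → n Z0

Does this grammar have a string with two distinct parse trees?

Only Z0 is reachable from Z0; ignoring the rest: The reachable grammar is A → atom sep A | atom. Each atom is followed by either the separator (recurse) or end-of-string (stop) — no choice point.

Unambiguous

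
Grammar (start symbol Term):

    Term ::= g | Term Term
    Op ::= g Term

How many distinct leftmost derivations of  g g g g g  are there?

14

Parse trees for g g g g g (showing first 6 of 14):
  [Term [Term g] [Term [Term g] [Term [Term g] [Term [Term g] [Term g]]]]]
  [Term [Term g] [Term [Term g] [Term [Term [Term g] [Term g]] [Term g]]]]
  [Term [Term g] [Term [Term [Term g] [Term g]] [Term [Term g] [Term g]]]]
  [Term [Term g] [Term [Term [Term g] [Term [Term g] [Term g]]] [Term g]]]
  [Term [Term g] [Term [Term [Term [Term g] [Term g]] [Term g]] [Term g]]]
  [Term [Term [Term g] [Term g]] [Term [Term g] [Term [Term g] [Term g]]]]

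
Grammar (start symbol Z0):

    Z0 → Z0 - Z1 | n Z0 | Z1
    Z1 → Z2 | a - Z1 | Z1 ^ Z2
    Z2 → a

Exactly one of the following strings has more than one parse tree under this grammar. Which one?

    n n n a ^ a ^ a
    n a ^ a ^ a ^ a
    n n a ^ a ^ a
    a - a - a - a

a - a - a - a

n n n a ^ a ^ a: 1 tree
n a ^ a ^ a ^ a: 1 tree
n n a ^ a ^ a: 1 tree
a - a - a - a: 8 trees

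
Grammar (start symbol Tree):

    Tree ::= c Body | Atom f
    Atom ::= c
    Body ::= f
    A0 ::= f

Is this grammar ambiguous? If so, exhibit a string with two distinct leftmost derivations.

Witness: c f

Derivation 1: Tree ⇒ c Body ⇒ c f
Derivation 2: Tree ⇒ Atom f ⇒ c f

Two distinct leftmost derivations for the same string.

Ambiguous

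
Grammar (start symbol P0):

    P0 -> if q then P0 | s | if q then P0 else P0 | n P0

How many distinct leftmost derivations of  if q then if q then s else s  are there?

2

Parse trees for if q then if q then s else s:
  [P0 if q then [P0 if q then [P0 s] else [P0 s]]]
  [P0 if q then [P0 if q then [P0 s]] else [P0 s]]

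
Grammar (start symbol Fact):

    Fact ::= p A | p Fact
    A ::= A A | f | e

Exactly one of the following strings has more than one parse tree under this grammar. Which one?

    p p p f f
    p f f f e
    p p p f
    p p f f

p f f f e

p p p f f: 1 tree
p f f f e: 5 trees
p p p f: 1 tree
p p f f: 1 tree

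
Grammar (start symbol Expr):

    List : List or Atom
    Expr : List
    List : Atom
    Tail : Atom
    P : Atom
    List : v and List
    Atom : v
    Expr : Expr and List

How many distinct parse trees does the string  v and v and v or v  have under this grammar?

7

Parse trees for v and v and v or v:
  [Expr [List [List v and [List v and [List [Atom v]]]] or [Atom v]]]
  [Expr [List v and [List [List v and [List [Atom v]]] or [Atom v]]]]
  [Expr [List v and [List v and [List [List [Atom v]] or [Atom v]]]]]
  [Expr [Expr [List [Atom v]]] and [List [List v and [List [Atom v]]] or [Atom v]]]
  [Expr [Expr [List [Atom v]]] and [List v and [List [List [Atom v]] or [Atom v]]]]
  [Expr [Expr [List v and [List [Atom v]]]] and [List [List [Atom v]] or [Atom v]]]
  [Expr [Expr [Expr [List [Atom v]]] and [List [Atom v]]] and [List [List [Atom v]] or [Atom v]]]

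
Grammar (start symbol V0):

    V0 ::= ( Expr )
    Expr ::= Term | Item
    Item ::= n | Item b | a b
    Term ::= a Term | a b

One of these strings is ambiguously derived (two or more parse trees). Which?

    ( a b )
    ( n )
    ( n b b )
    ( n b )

( a b )

( a b ): 2 trees
( n ): 1 tree
( n b b ): 1 tree
( n b ): 1 tree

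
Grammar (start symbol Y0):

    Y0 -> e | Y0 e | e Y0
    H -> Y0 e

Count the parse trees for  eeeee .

16

Parse trees for eeeee (showing first 6 of 16):
  [Y0 [Y0 [Y0 [Y0 [Y0 e] e] e] e] e]
  [Y0 [Y0 [Y0 [Y0 e [Y0 e]] e] e] e]
  [Y0 [Y0 [Y0 e [Y0 [Y0 e] e]] e] e]
  [Y0 [Y0 [Y0 e [Y0 e [Y0 e]]] e] e]
  [Y0 [Y0 e [Y0 [Y0 [Y0 e] e] e]] e]
  [Y0 [Y0 e [Y0 [Y0 e [Y0 e]] e]] e]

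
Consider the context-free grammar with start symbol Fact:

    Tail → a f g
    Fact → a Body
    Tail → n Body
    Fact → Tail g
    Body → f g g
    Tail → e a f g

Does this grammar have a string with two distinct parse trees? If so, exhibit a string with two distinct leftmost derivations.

Witness: a f g g

Derivation 1: Fact ⇒ a Body ⇒ a f g g
Derivation 2: Fact ⇒ Tail g ⇒ a f g g

Two distinct leftmost derivations for the same string.

Ambiguous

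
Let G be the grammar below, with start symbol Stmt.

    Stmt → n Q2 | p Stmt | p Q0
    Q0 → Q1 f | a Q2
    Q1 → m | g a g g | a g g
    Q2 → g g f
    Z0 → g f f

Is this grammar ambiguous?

Ambiguous

Witness: p a g g f

Derivation 1: Stmt ⇒ p Q0 ⇒ p Q1 f ⇒ p a g g f
Derivation 2: Stmt ⇒ p Q0 ⇒ p a Q2 ⇒ p a g g f

Two distinct leftmost derivations for the same string.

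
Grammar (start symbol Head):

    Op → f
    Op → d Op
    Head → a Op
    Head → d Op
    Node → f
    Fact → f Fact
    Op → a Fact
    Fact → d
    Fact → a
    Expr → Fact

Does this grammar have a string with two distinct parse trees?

Only Head, Op, Fact are reachable from Head; ignoring the rest: The reachable rules are right-linear with at most one rule per (nonterminal, next-terminal) pair. Each input token forces the next rule, so parsing is deterministic.

Unambiguous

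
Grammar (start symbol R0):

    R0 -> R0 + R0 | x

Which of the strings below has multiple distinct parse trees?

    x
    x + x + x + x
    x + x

x: 1 tree
x + x + x + x: 5 trees
x + x: 1 tree

x + x + x + x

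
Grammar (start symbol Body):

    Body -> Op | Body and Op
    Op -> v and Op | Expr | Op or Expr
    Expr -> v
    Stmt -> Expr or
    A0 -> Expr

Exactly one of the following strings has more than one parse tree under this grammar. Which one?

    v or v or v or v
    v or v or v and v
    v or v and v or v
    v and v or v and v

v or v or v or v: 1 tree
v or v or v and v: 1 tree
v or v and v or v: 1 tree
v and v or v and v: 3 trees

v and v or v and v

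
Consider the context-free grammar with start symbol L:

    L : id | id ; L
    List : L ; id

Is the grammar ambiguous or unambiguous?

Only L is reachable from L; ignoring the rest: The reachable grammar is A → atom sep A | atom. Each atom is followed by either the separator (recurse) or end-of-string (stop) — no choice point.

Unambiguous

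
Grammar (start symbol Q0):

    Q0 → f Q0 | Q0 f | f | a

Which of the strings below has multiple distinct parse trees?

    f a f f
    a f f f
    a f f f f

f a f f

f a f f: 3 trees
a f f f: 1 tree
a f f f f: 1 tree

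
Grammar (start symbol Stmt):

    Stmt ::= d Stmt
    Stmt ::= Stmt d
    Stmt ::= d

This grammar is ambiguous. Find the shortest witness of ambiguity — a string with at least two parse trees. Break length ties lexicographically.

length 1: no string has ≥2 trees
length 2: d d has 2 parse trees

Two derivations of d d:
  Stmt ⇒ d Stmt ⇒ d d
  Stmt ⇒ Stmt d ⇒ d d

d d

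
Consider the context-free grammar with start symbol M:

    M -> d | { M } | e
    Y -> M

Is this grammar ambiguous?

Only M is reachable from M; ignoring the rest: Each string is a nest of matched brackets around a single atom. An opening bracket forces the recursive rule; an atom forces the base rule.

Unambiguous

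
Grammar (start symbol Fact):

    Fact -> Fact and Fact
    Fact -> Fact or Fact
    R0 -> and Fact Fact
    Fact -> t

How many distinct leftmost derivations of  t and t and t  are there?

2

Parse trees for t and t and t:
  [Fact [Fact t] and [Fact [Fact t] and [Fact t]]]
  [Fact [Fact [Fact t] and [Fact t]] and [Fact t]]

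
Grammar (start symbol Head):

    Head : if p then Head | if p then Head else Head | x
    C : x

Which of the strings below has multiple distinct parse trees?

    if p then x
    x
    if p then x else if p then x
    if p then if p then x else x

if p then if p then x else x

if p then x: 1 tree
x: 1 tree
if p then x else if p then x: 1 tree
if p then if p then x else x: 2 trees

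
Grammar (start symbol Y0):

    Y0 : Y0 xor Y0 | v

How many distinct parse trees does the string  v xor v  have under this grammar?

1

Parse trees for v xor v:
  [Y0 [Y0 v] xor [Y0 v]]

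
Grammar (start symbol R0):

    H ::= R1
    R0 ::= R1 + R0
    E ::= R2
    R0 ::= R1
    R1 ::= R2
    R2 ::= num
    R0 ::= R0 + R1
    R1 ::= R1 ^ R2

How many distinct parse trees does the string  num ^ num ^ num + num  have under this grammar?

2

Parse trees for num ^ num ^ num + num:
  [R0 [R1 [R1 [R1 [R2 num]] ^ [R2 num]] ^ [R2 num]] + [R0 [R1 [R2 num]]]]
  [R0 [R0 [R1 [R1 [R1 [R2 num]] ^ [R2 num]] ^ [R2 num]]] + [R1 [R2 num]]]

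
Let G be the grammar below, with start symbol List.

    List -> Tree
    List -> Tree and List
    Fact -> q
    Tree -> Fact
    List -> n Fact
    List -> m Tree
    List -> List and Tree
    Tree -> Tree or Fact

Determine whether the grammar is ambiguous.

Witness: q and q

Derivation 1: List ⇒ Tree and List ⇒ Fact and List ⇒ q and List ⇒ q and Tree ⇒ q and Fact ⇒ q and q
Derivation 2: List ⇒ List and Tree ⇒ Tree and Tree ⇒ Fact and Tree ⇒ q and Tree ⇒ q and Fact ⇒ q and q

Two distinct leftmost derivations for the same string.

Ambiguous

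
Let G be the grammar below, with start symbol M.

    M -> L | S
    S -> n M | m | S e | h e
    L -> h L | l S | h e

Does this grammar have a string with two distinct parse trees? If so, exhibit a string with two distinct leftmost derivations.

Witness: h e

Derivation 1: M ⇒ L ⇒ h e
Derivation 2: M ⇒ S ⇒ h e

Two distinct leftmost derivations for the same string.

Ambiguous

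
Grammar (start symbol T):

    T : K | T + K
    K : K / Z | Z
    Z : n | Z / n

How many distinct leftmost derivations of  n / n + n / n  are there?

4

Parse trees for n / n + n / n:
  [T [T [K [K [Z n]] / [Z n]]] + [K [K [Z n]] / [Z n]]]
  [T [T [K [K [Z n]] / [Z n]]] + [K [Z [Z n] / n]]]
  [T [T [K [Z [Z n] / n]]] + [K [K [Z n]] / [Z n]]]
  [T [T [K [Z [Z n] / n]]] + [K [Z [Z n] / n]]]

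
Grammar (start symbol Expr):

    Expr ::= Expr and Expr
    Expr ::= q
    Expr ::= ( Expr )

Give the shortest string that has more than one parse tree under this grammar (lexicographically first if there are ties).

q and q and q

length 1: no string has ≥2 trees
length 3: no string has ≥2 trees
length 5: q and q and q has 2 parse trees

Two derivations of q and q and q:
  Expr ⇒ Expr and Expr ⇒ Expr and Expr and Expr ⇒ q and Expr and Expr ⇒ q and q and Expr ⇒ q and q and q
  Expr ⇒ Expr and Expr ⇒ q and Expr ⇒ q and Expr and Expr ⇒ q and q and Expr ⇒ q and q and q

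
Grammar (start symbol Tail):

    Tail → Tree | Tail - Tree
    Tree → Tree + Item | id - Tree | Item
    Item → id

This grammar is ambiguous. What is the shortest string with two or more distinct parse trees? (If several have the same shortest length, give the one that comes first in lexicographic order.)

id - id

length 1: no string has ≥2 trees
length 3: id - id has 2 parse trees

Two derivations of id - id:
  Tail ⇒ Tree ⇒ id - Tree ⇒ id - Item ⇒ id - id
  Tail ⇒ Tail - Tree ⇒ Tree - Tree ⇒ Item - Tree ⇒ id - Tree ⇒ id - Item ⇒ id - id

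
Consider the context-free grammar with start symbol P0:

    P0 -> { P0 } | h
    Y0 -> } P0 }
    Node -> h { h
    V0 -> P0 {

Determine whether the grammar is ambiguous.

Unambiguous

Only P0 is reachable from P0; ignoring the rest: L(P0) is { openⁿ atom closeⁿ : n ≥ 0 }. The bracket depth fixes n, and the derivation is forced at every step.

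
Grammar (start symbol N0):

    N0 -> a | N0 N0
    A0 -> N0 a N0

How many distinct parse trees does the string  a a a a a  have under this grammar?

14

Parse trees for a a a a a (showing first 6 of 14):
  [N0 [N0 a] [N0 [N0 a] [N0 [N0 a] [N0 [N0 a] [N0 a]]]]]
  [N0 [N0 a] [N0 [N0 a] [N0 [N0 [N0 a] [N0 a]] [N0 a]]]]
  [N0 [N0 a] [N0 [N0 [N0 a] [N0 a]] [N0 [N0 a] [N0 a]]]]
  [N0 [N0 a] [N0 [N0 [N0 a] [N0 [N0 a] [N0 a]]] [N0 a]]]
  [N0 [N0 a] [N0 [N0 [N0 [N0 a] [N0 a]] [N0 a]] [N0 a]]]
  [N0 [N0 [N0 a] [N0 a]] [N0 [N0 a] [N0 [N0 a] [N0 a]]]]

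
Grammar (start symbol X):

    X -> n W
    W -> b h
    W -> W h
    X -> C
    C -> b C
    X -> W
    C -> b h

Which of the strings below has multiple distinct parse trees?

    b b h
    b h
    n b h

b h

b b h: 1 tree
b h: 2 trees
n b h: 1 tree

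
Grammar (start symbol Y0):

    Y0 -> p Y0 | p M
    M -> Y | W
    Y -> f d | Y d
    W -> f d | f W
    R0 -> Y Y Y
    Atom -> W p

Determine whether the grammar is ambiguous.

Witness: p f d

Derivation 1: Y0 ⇒ p M ⇒ p Y ⇒ p f d
Derivation 2: Y0 ⇒ p M ⇒ p W ⇒ p f d

Two distinct leftmost derivations for the same string.

Ambiguous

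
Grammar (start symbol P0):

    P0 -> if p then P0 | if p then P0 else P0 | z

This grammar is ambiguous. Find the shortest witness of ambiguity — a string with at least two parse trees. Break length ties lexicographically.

if p then if p then z else z

length 1: no string has ≥2 trees
length 4: no string has ≥2 trees
length 6: no string has ≥2 trees
length 7: no string has ≥2 trees
length 9: if p then if p then z else z has 2 parse trees

Two derivations of if p then if p then z else z:
  P0 ⇒ if p then P0 ⇒ if p then if p then P0 else P0 ⇒ if p then if p then z else P0 ⇒ if p then if p then z else z
  P0 ⇒ if p then P0 else P0 ⇒ if p then if p then P0 else P0 ⇒ if p then if p then z else P0 ⇒ if p then if p then z else z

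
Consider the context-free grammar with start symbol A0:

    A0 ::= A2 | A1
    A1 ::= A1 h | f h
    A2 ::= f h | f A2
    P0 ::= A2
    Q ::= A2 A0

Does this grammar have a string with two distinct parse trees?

Ambiguous

Witness: f h

Derivation 1: A0 ⇒ A2 ⇒ f h
Derivation 2: A0 ⇒ A1 ⇒ f h

Two distinct leftmost derivations for the same string.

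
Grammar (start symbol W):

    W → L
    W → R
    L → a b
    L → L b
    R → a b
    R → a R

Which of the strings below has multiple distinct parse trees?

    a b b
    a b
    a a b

a b

a b b: 1 tree
a b: 2 trees
a a b: 1 tree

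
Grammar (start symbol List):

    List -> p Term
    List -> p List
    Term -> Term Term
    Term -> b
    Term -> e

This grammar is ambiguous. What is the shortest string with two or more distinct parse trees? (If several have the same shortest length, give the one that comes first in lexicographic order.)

length 2: no string has ≥2 trees
length 3: no string has ≥2 trees
length 4: p b b b has 2 parse trees

Two derivations of p b b b:
  List ⇒ p Term ⇒ p Term Term ⇒ p Term Term Term ⇒ p b Term Term ⇒ p b b Term ⇒ p b b b
  List ⇒ p Term ⇒ p Term Term ⇒ p b Term ⇒ p b Term Term ⇒ p b b Term ⇒ p b b b

p b b b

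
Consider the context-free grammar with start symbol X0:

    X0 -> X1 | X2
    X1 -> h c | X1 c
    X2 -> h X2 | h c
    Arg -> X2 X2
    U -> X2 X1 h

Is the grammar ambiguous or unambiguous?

Witness: h c

Derivation 1: X0 ⇒ X1 ⇒ h c
Derivation 2: X0 ⇒ X2 ⇒ h c

Two distinct leftmost derivations for the same string.

Ambiguous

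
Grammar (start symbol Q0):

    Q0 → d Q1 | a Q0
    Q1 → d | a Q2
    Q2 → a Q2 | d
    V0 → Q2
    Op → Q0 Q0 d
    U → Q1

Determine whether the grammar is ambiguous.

Unambiguous

(V0, Op, U are unreachable from Q0, so their rules don't affect L(Q0).) The reachable rules are right-linear with at most one rule per (nonterminal, next-terminal) pair. Each input token forces the next rule, so parsing is deterministic.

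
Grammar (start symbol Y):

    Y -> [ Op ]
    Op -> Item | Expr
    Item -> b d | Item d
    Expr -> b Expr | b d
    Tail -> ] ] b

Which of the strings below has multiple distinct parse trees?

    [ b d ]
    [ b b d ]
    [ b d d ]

[ b d ]

[ b d ]: 2 trees
[ b b d ]: 1 tree
[ b d d ]: 1 tree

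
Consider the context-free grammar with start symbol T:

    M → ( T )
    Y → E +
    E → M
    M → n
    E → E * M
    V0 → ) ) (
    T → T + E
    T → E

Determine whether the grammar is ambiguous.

(V0, Y are unreachable from T, so their rules don't affect L(T).) The grammar is stratified — T handles '+' (left-recursive), E handles '*', M atoms. Each operator has a fixed associativity and precedence level, so every string has one parse.

Unambiguous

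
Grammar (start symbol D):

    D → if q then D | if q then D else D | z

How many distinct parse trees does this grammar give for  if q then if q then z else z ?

Parse trees for if q then if q then z else z:
  [D if q then [D if q then [D z] else [D z]]]
  [D if q then [D if q then [D z]] else [D z]]

2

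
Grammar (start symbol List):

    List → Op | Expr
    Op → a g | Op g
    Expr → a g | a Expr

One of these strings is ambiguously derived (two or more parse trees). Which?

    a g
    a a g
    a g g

a g: 2 trees
a a g: 1 tree
a g g: 1 tree

a g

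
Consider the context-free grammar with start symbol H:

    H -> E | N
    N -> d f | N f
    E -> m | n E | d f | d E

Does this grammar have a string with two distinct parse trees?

Witness: d f

Derivation 1: H ⇒ E ⇒ d f
Derivation 2: H ⇒ N ⇒ d f

Two distinct leftmost derivations for the same string.

Ambiguous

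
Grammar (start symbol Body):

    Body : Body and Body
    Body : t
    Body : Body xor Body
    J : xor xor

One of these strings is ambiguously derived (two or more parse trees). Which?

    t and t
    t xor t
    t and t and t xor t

t and t and t xor t

t and t: 1 tree
t xor t: 1 tree
t and t and t xor t: 5 trees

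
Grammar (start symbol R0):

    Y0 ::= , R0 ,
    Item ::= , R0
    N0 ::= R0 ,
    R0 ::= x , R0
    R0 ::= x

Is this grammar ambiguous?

Unambiguous

Only R0 is reachable from R0; ignoring the rest: The reachable grammar is A → atom sep A | atom. Each atom is followed by either the separator (recurse) or end-of-string (stop) — no choice point.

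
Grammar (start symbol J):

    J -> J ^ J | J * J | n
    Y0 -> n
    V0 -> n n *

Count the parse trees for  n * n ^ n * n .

Parse trees for n * n ^ n * n:
  [J [J [J n] * [J n]] ^ [J [J n] * [J n]]]
  [J [J n] * [J [J n] ^ [J [J n] * [J n]]]]
  [J [J n] * [J [J [J n] ^ [J n]] * [J n]]]
  [J [J [J [J n] * [J n]] ^ [J n]] * [J n]]
  [J [J [J n] * [J [J n] ^ [J n]]] * [J n]]

5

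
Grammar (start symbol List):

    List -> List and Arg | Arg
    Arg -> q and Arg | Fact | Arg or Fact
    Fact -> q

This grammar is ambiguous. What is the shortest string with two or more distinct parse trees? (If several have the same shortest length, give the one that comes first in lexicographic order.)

q and q

length 1: no string has ≥2 trees
length 3: q and q has 2 parse trees

Two derivations of q and q:
  List ⇒ List and Arg ⇒ Arg and Arg ⇒ Fact and Arg ⇒ q and Arg ⇒ q and Fact ⇒ q and q
  List ⇒ Arg ⇒ q and Arg ⇒ q and Fact ⇒ q and q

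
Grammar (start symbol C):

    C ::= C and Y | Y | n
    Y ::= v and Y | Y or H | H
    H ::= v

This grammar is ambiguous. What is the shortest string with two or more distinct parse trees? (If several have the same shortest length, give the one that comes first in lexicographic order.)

length 1: no string has ≥2 trees
length 3: v and v has 2 parse trees

Two derivations of v and v:
  C ⇒ C and Y ⇒ Y and Y ⇒ H and Y ⇒ v and Y ⇒ v and H ⇒ v and v
  C ⇒ Y ⇒ v and Y ⇒ v and H ⇒ v and v

v and v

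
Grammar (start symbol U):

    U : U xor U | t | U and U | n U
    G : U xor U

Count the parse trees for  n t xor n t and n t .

7

Parse trees for n t xor n t and n t:
  [U [U n [U t]] xor [U [U n [U t]] and [U n [U t]]]]
  [U [U n [U t]] xor [U n [U [U t] and [U n [U t]]]]]
  [U [U [U n [U t]] xor [U n [U t]]] and [U n [U t]]]
  [U [U n [U [U t] xor [U n [U t]]]] and [U n [U t]]]
  [U n [U [U t] xor [U [U n [U t]] and [U n [U t]]]]]
  [U n [U [U t] xor [U n [U [U t] and [U n [U t]]]]]]
  [U n [U [U [U t] xor [U n [U t]]] and [U n [U t]]]]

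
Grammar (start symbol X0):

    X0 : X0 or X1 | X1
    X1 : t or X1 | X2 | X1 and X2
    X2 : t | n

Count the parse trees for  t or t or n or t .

4

Parse trees for t or t or n or t:
  [X0 [X0 [X0 [X1 [X2 t]]] or [X1 t or [X1 [X2 n]]]] or [X1 [X2 t]]]
  [X0 [X0 [X0 [X0 [X1 [X2 t]]] or [X1 [X2 t]]] or [X1 [X2 n]]] or [X1 [X2 t]]]
  [X0 [X0 [X0 [X1 t or [X1 [X2 t]]]] or [X1 [X2 n]]] or [X1 [X2 t]]]
  [X0 [X0 [X1 t or [X1 t or [X1 [X2 n]]]]] or [X1 [X2 t]]]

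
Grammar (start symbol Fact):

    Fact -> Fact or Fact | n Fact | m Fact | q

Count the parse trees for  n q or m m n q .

2

Parse trees for n q or m m n q:
  [Fact [Fact n [Fact q]] or [Fact m [Fact m [Fact n [Fact q]]]]]
  [Fact n [Fact [Fact q] or [Fact m [Fact m [Fact n [Fact q]]]]]]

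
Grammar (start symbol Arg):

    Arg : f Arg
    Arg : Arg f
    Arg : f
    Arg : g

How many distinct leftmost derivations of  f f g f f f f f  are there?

21

Parse trees for f f g f f f f f (showing first 6 of 21):
  [Arg f [Arg f [Arg [Arg [Arg [Arg [Arg [Arg g] f] f] f] f] f]]]
  [Arg f [Arg [Arg f [Arg [Arg [Arg [Arg [Arg g] f] f] f] f]] f]]
  [Arg f [Arg [Arg [Arg f [Arg [Arg [Arg [Arg g] f] f] f]] f] f]]
  [Arg f [Arg [Arg [Arg [Arg f [Arg [Arg [Arg g] f] f]] f] f] f]]
  [Arg f [Arg [Arg [Arg [Arg [Arg f [Arg [Arg g] f]] f] f] f] f]]
  [Arg f [Arg [Arg [Arg [Arg [Arg [Arg f [Arg g]] f] f] f] f] f]]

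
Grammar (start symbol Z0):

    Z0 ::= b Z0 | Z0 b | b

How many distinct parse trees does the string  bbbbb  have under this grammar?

16

Parse trees for bbbbb (showing first 6 of 16):
  [Z0 b [Z0 b [Z0 b [Z0 b [Z0 b]]]]]
  [Z0 b [Z0 b [Z0 b [Z0 [Z0 b] b]]]]
  [Z0 b [Z0 b [Z0 [Z0 b [Z0 b]] b]]]
  [Z0 b [Z0 b [Z0 [Z0 [Z0 b] b] b]]]
  [Z0 b [Z0 [Z0 b [Z0 b [Z0 b]]] b]]
  [Z0 b [Z0 [Z0 b [Z0 [Z0 b] b]] b]]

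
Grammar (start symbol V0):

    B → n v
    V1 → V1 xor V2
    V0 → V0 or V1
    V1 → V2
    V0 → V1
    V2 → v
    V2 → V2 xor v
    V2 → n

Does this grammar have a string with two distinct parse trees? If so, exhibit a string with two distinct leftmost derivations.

Ambiguous

Witness: n xor v

Derivation 1: V0 ⇒ V1 ⇒ V1 xor V2 ⇒ V2 xor V2 ⇒ n xor V2 ⇒ n xor v
Derivation 2: V0 ⇒ V1 ⇒ V2 ⇒ V2 xor v ⇒ n xor v

Two distinct leftmost derivations for the same string.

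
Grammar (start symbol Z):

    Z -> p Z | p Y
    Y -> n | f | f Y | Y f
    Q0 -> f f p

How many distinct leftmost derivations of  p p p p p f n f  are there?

Parse trees for p p p p p f n f:
  [Z p [Z p [Z p [Z p [Z p [Y f [Y [Y n] f]]]]]]]
  [Z p [Z p [Z p [Z p [Z p [Y [Y f [Y n]] f]]]]]]

2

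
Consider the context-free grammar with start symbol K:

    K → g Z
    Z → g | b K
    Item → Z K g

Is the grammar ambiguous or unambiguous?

Unambiguous

(Item is unreachable from K, so its rules don't affect L(K).) The reachable rules are right-linear with at most one rule per (nonterminal, next-terminal) pair. Each input token forces the next rule, so parsing is deterministic.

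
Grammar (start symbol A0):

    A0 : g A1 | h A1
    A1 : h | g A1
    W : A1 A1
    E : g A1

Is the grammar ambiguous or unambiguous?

(W, E are unreachable from A0, so their rules don't affect L(A0).) Restricted to the reachable nonterminals, every rule has the form A → t or A → t B, and no two rules for the same A share a first terminal. The grammar encodes a DFA — one run per string.

Unambiguous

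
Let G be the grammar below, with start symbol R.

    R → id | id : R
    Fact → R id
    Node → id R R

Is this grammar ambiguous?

Unambiguous

(Fact, Node are unreachable from R, so their rules don't affect L(R).) The reachable grammar is A → atom sep A | atom. Each atom is followed by either the separator (recurse) or end-of-string (stop) — no choice point.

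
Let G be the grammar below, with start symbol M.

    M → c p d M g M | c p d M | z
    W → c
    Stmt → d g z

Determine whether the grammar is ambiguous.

Ambiguous

Witness: c p d c p d z g z

Derivation 1: M ⇒ c p d M g M ⇒ c p d c p d M g M ⇒ c p d c p d z g M ⇒ c p d c p d z g z
Derivation 2: M ⇒ c p d M ⇒ c p d c p d M g M ⇒ c p d c p d z g M ⇒ c p d c p d z g z

Two distinct leftmost derivations for the same string.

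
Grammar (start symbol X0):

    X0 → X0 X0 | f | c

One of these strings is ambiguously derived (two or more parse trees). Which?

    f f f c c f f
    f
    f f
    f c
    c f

f f f c c f f

f f f c c f f: 132 trees
f: 1 tree
f f: 1 tree
f c: 1 tree
c f: 1 tree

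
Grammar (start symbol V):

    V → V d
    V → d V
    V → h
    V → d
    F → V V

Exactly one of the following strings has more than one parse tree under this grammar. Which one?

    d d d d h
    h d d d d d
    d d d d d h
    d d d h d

d d d d h: 1 tree
h d d d d d: 1 tree
d d d d d h: 1 tree
d d d h d: 4 trees

d d d h d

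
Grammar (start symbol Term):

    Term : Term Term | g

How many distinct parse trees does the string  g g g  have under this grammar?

Parse trees for g g g:
  [Term [Term g] [Term [Term g] [Term g]]]
  [Term [Term [Term g] [Term g]] [Term g]]

2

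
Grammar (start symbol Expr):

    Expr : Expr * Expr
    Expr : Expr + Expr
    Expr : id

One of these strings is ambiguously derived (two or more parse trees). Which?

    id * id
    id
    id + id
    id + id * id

id + id * id

id * id: 1 tree
id: 1 tree
id + id: 1 tree
id + id * id: 2 trees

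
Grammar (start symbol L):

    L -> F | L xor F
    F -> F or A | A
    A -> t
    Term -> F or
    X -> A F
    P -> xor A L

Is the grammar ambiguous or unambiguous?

(Term, X, P are unreachable from L, so their rules don't affect L(L).) The grammar is stratified — L handles 'xor' (left-recursive), F handles 'or', A atoms. Each operator has a fixed associativity and precedence level, so every string has one parse.

Unambiguous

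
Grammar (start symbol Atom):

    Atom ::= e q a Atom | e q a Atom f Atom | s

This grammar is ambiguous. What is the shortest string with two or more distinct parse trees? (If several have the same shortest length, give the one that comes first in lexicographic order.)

e q a e q a s f s

length 1: no string has ≥2 trees
length 4: no string has ≥2 trees
length 6: no string has ≥2 trees
length 7: no string has ≥2 trees
length 9: e q a e q a s f s has 2 parse trees

Two derivations of e q a e q a s f s:
  Atom ⇒ e q a Atom ⇒ e q a e q a Atom f Atom ⇒ e q a e q a s f Atom ⇒ e q a e q a s f s
  Atom ⇒ e q a Atom f Atom ⇒ e q a e q a Atom f Atom ⇒ e q a e q a s f Atom ⇒ e q a e q a s f s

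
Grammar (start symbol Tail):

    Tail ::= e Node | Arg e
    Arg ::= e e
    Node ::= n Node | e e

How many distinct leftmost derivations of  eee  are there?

2

Parse trees for eee:
  [Tail e [Node e e]]
  [Tail [Arg e e] e]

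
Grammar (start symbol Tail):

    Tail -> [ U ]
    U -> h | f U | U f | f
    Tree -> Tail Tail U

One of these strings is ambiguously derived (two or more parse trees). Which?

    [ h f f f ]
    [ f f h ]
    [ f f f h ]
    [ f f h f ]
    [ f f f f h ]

[ h f f f ]: 1 tree
[ f f h ]: 1 tree
[ f f f h ]: 1 tree
[ f f h f ]: 3 trees
[ f f f f h ]: 1 tree

[ f f h f ]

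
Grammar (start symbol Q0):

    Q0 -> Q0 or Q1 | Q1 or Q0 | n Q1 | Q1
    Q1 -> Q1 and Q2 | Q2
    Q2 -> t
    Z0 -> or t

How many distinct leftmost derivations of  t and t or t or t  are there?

4

Parse trees for t and t or t or t:
  [Q0 [Q0 [Q0 [Q1 [Q1 [Q2 t]] and [Q2 t]]] or [Q1 [Q2 t]]] or [Q1 [Q2 t]]]
  [Q0 [Q0 [Q1 [Q1 [Q2 t]] and [Q2 t]] or [Q0 [Q1 [Q2 t]]]] or [Q1 [Q2 t]]]
  [Q0 [Q1 [Q1 [Q2 t]] and [Q2 t]] or [Q0 [Q0 [Q1 [Q2 t]]] or [Q1 [Q2 t]]]]
  [Q0 [Q1 [Q1 [Q2 t]] and [Q2 t]] or [Q0 [Q1 [Q2 t]] or [Q0 [Q1 [Q2 t]]]]]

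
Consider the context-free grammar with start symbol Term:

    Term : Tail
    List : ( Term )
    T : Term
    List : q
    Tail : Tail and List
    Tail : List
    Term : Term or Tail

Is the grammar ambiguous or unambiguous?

Only Term, Tail, List are reachable from Term; ignoring the rest: The grammar is stratified — Term handles 'or' (left-recursive), Tail handles 'and', List atoms. Each operator has a fixed associativity and precedence level, so every string has one parse.

Unambiguous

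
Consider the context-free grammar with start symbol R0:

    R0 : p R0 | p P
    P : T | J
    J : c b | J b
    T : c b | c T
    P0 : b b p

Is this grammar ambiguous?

Witness: p c b

Derivation 1: R0 ⇒ p P ⇒ p T ⇒ p c b
Derivation 2: R0 ⇒ p P ⇒ p J ⇒ p c b

Two distinct leftmost derivations for the same string.

Ambiguous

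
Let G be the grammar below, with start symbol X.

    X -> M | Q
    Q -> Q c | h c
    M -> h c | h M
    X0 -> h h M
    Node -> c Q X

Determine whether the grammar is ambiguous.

Witness: h c

Derivation 1: X ⇒ M ⇒ h c
Derivation 2: X ⇒ Q ⇒ h c

Two distinct leftmost derivations for the same string.

Ambiguous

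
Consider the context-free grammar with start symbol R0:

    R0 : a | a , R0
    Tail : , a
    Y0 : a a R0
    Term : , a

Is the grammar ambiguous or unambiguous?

(Tail, Y0, Term are unreachable from R0, so their rules don't affect L(R0).) Right-recursive list with a separator: after each atom, whether the separator follows determines the rule. One parse per string.

Unambiguous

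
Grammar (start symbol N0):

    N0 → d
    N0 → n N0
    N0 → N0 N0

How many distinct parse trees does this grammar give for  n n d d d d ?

28

Parse trees for n n d d d d (showing first 6 of 28):
  [N0 n [N0 n [N0 [N0 d] [N0 [N0 d] [N0 [N0 d] [N0 d]]]]]]
  [N0 n [N0 n [N0 [N0 d] [N0 [N0 [N0 d] [N0 d]] [N0 d]]]]]
  [N0 n [N0 n [N0 [N0 [N0 d] [N0 d]] [N0 [N0 d] [N0 d]]]]]
  [N0 n [N0 n [N0 [N0 [N0 d] [N0 [N0 d] [N0 d]]] [N0 d]]]]
  [N0 n [N0 n [N0 [N0 [N0 [N0 d] [N0 d]] [N0 d]] [N0 d]]]]
  [N0 n [N0 [N0 n [N0 d]] [N0 [N0 d] [N0 [N0 d] [N0 d]]]]]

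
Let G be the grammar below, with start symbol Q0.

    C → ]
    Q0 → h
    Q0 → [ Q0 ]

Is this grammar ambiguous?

Unambiguous

(C is unreachable from Q0, so its rules don't affect L(Q0).) Each string is a nest of matched brackets around a single atom. An opening bracket forces the recursive rule; an atom forces the base rule.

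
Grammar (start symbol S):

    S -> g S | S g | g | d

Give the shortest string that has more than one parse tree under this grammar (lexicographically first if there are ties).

length 1: no string has ≥2 trees
length 2: g g has 2 parse trees

Two derivations of g g:
  S ⇒ g S ⇒ g g
  S ⇒ S g ⇒ g g

g g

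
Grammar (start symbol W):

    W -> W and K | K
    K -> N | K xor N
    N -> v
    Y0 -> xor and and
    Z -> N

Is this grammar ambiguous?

Only W, K, N are reachable from W; ignoring the rest: W → W and K | K  ;  K → K xor N | N  — a left-associative chain with N at the bottom. Each string factors uniquely by precedence.

Unambiguous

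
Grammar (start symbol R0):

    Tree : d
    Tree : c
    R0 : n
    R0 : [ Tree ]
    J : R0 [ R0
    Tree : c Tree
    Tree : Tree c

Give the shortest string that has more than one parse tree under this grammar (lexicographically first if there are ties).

[ c c ]

length 1: no string has ≥2 trees
length 3: no string has ≥2 trees
length 4: [ c c ] has 2 parse trees

Two derivations of [ c c ]:
  R0 ⇒ [ Tree ] ⇒ [ c Tree ] ⇒ [ c c ]
  R0 ⇒ [ Tree ] ⇒ [ Tree c ] ⇒ [ c c ]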